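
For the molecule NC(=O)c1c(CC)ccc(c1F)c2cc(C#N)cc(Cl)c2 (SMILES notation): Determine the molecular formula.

Walk through each heavy atom and fill implicit hydrogens from standard valence (C 4, N 3, O 2, S 2, halogen 1); for lowercase aromatic atoms, an aromatic c carries 1 H when it has two neighbours and 0 H with three, and aromatic n carries 0 H:
  atom 1: N, bond orders sum to 1 (valence 3) → 2 H
  atom 2: C, bond orders sum to 4 (valence 4) → 0 H
  atom 3: O, bond orders sum to 2 (valence 2) → 0 H
  atom 4: aromatic c, 3 neighbours → 0 H
  atom 5: aromatic c, 3 neighbours → 0 H
  atom 6: C, bond orders sum to 2 (valence 4) → 2 H
  atom 7: C, bond orders sum to 1 (valence 4) → 3 H
  atom 8: aromatic c, 2 neighbours → 1 H
  atom 9: aromatic c, 2 neighbours → 1 H
  atom 10: aromatic c, 3 neighbours → 0 H
  atom 11: aromatic c, 3 neighbours → 0 H
  atom 12: F (halogen, monovalent) → 0 H
  atom 13: aromatic c, 3 neighbours → 0 H
  atom 14: aromatic c, 2 neighbours → 1 H
  atom 15: aromatic c, 3 neighbours → 0 H
  atom 16: C, bond orders sum to 4 (valence 4) → 0 H
  atom 17: N, bond orders sum to 3 (valence 3) → 0 H
  atom 18: aromatic c, 2 neighbours → 1 H
  atom 19: aromatic c, 3 neighbours → 0 H
  atom 20: Cl (halogen, monovalent) → 0 H
  atom 21: aromatic c, 2 neighbours → 1 H
Totals → C:16, H:12, Cl:1, F:1, N:2, O:1.
In Hill order: C16H12ClFN2O.

C16H12ClFN2O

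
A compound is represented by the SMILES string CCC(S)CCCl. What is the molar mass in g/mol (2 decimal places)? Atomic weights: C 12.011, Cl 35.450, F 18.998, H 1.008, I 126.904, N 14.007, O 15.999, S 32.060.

First, the molecular formula is C5H11ClS (counting implicit H from valence).
  C: 5 × 12.011 = 60.055
  Cl: 1 × 35.450 = 35.450
  H: 11 × 1.008 = 11.088
  S: 1 × 32.060 = 32.060
Sum: 5×12.011 + 1×35.450 + 11×1.008 + 1×32.060 = 138.653 → 138.65 g/mol.

138.65 g/mol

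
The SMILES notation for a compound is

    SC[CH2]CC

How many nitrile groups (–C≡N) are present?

Scan the SMILES for the nitrile motif — none present.
Groups that are present: 1 thiol.

0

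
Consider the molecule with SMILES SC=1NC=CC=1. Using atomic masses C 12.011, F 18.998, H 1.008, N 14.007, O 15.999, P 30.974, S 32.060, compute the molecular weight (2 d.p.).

First, the molecular formula is C4H5NS (counting implicit H from valence).
  C: 4 × 12.011 = 48.044
  H: 5 × 1.008 = 5.040
  N: 1 × 14.007 = 14.007
  S: 1 × 32.060 = 32.060
Sum: 4×12.011 + 5×1.008 + 1×14.007 + 1×32.060 = 99.151 → 99.15 g/mol.

99.15 g/mol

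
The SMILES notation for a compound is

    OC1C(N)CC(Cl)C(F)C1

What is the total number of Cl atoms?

1

Scan the SMILES for Cl atoms (remember two-letter symbols like Cl and Br are single atoms).
Chlorine count: 1.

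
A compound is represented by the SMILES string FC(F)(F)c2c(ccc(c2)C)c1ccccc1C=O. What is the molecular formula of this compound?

Walk through each heavy atom and fill implicit hydrogens from standard valence (C 4, N 3, O 2, S 2, halogen 1); for lowercase aromatic atoms, an aromatic c carries 1 H when it has two neighbours and 0 H with three, and aromatic n carries 0 H:
  atom 1: F (halogen, monovalent) → 0 H
  atom 2: C, bond orders sum to 4 (valence 4) → 0 H
  atom 3: F (halogen, monovalent) → 0 H
  atom 4: F (halogen, monovalent) → 0 H
  atom 5: aromatic c, 3 neighbours → 0 H
  atom 6: aromatic c, 3 neighbours → 0 H
  atom 7: aromatic c, 2 neighbours → 1 H
  atom 8: aromatic c, 2 neighbours → 1 H
  atom 9: aromatic c, 3 neighbours → 0 H
  atom 10: aromatic c, 2 neighbours → 1 H
  atom 11: C, bond orders sum to 1 (valence 4) → 3 H
  atom 12: aromatic c, 3 neighbours → 0 H
  atom 13: aromatic c, 2 neighbours → 1 H
  atom 14: aromatic c, 2 neighbours → 1 H
  atom 15: aromatic c, 2 neighbours → 1 H
  atom 16: aromatic c, 2 neighbours → 1 H
  atom 17: aromatic c, 3 neighbours → 0 H
  atom 18: C, bond orders sum to 3 (valence 4) → 1 H
  atom 19: O, bond orders sum to 2 (valence 2) → 0 H
Totals → C:15, H:11, F:3, O:1.
In Hill order: C15H11F3O.

C15H11F3O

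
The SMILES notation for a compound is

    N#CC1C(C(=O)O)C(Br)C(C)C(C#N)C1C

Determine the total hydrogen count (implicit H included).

Walk through each heavy atom and fill implicit hydrogens from standard valence (C 4, N 3, O 2, S 2, halogen 1):
  atom 1: N, bond orders sum to 3 (valence 3) → 0 H
  atom 2: C, bond orders sum to 4 (valence 4) → 0 H
  atom 3: C, bond orders sum to 3 (valence 4) → 1 H
  atom 4: C, bond orders sum to 3 (valence 4) → 1 H
  atom 5: C, bond orders sum to 4 (valence 4) → 0 H
  atom 6: O, bond orders sum to 2 (valence 2) → 0 H
  atom 7: O, bond orders sum to 1 (valence 2) → 1 H
  atom 8: C, bond orders sum to 3 (valence 4) → 1 H
  atom 9: Br (halogen, monovalent) → 0 H
  atom 10: C, bond orders sum to 3 (valence 4) → 1 H
  atom 11: C, bond orders sum to 1 (valence 4) → 3 H
  atom 12: C, bond orders sum to 3 (valence 4) → 1 H
  atom 13: C, bond orders sum to 4 (valence 4) → 0 H
  atom 14: N, bond orders sum to 3 (valence 3) → 0 H
  atom 15: C, bond orders sum to 3 (valence 4) → 1 H
  atom 16: C, bond orders sum to 1 (valence 4) → 3 H
Total hydrogens: 13.

13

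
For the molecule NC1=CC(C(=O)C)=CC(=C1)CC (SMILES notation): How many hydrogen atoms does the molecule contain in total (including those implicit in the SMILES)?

13

Walk through each heavy atom and fill implicit hydrogens from standard valence (C 4, N 3, O 2, S 2, halogen 1):
  atom 1: N, bond orders sum to 1 (valence 3) → 2 H
  atom 2: C, bond orders sum to 4 (valence 4) → 0 H
  atom 3: C, bond orders sum to 3 (valence 4) → 1 H
  atom 4: C, bond orders sum to 4 (valence 4) → 0 H
  atom 5: C, bond orders sum to 4 (valence 4) → 0 H
  atom 6: O, bond orders sum to 2 (valence 2) → 0 H
  atom 7: C, bond orders sum to 1 (valence 4) → 3 H
  atom 8: C, bond orders sum to 3 (valence 4) → 1 H
  atom 9: C, bond orders sum to 4 (valence 4) → 0 H
  atom 10: C, bond orders sum to 3 (valence 4) → 1 H
  atom 11: C, bond orders sum to 2 (valence 4) → 2 H
  atom 12: C, bond orders sum to 1 (valence 4) → 3 H
Total hydrogens: 13.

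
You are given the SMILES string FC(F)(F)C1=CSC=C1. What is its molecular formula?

Walk through each heavy atom and fill implicit hydrogens from standard valence (C 4, N 3, O 2, S 2, halogen 1):
  atom 1: F (halogen, monovalent) → 0 H
  atom 2: C, bond orders sum to 4 (valence 4) → 0 H
  atom 3: F (halogen, monovalent) → 0 H
  atom 4: F (halogen, monovalent) → 0 H
  atom 5: C, bond orders sum to 4 (valence 4) → 0 H
  atom 6: C, bond orders sum to 3 (valence 4) → 1 H
  atom 7: S, bond orders sum to 2 (valence 2) → 0 H
  atom 8: C, bond orders sum to 3 (valence 4) → 1 H
  atom 9: C, bond orders sum to 3 (valence 4) → 1 H
Totals → C:5, H:3, F:3, S:1.
In Hill order: C5H3F3S.

C5H3F3S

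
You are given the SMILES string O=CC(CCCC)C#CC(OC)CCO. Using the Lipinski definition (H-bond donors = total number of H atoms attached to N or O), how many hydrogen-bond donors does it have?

1

Donors: find every N or O and count the H atoms it carries.
  atom 1 (O): bond orders sum to 2 → 0 H
  atom 11 (O): bond orders sum to 2 → 0 H
  atom 15 (O): bond orders sum to 1 → 1 H
Lipinski HBD = 1.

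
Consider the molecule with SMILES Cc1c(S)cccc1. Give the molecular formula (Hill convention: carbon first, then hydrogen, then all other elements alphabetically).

C7H8S

Walk through each heavy atom and fill implicit hydrogens from standard valence (C 4, N 3, O 2, S 2, halogen 1); for lowercase aromatic atoms, an aromatic c carries 1 H when it has two neighbours and 0 H with three, and aromatic n carries 0 H:
  atom 1: C, bond orders sum to 1 (valence 4) → 3 H
  atom 2: aromatic c, 3 neighbours → 0 H
  atom 3: aromatic c, 3 neighbours → 0 H
  atom 4: S, bond orders sum to 1 (valence 2) → 1 H
  atom 5: aromatic c, 2 neighbours → 1 H
  atom 6: aromatic c, 2 neighbours → 1 H
  atom 7: aromatic c, 2 neighbours → 1 H
  atom 8: aromatic c, 2 neighbours → 1 H
Totals → C:7, H:8, S:1.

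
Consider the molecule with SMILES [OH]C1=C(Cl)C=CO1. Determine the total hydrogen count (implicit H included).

3

Walk through each heavy atom and fill implicit hydrogens from standard valence (C 4, N 3, O 2, S 2, halogen 1):
  atom 1: O with explicit H count 1
  atom 2: C, bond orders sum to 4 (valence 4) → 0 H
  atom 3: C, bond orders sum to 4 (valence 4) → 0 H
  atom 4: Cl (halogen, monovalent) → 0 H
  atom 5: C, bond orders sum to 3 (valence 4) → 1 H
  atom 6: C, bond orders sum to 3 (valence 4) → 1 H
  atom 7: O, bond orders sum to 2 (valence 2) → 0 H
Total hydrogens: 3.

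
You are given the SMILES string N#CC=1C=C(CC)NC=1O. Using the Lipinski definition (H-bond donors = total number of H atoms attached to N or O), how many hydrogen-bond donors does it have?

Donors: find every N or O and count the H atoms it carries.
  atom 1 (N): bond orders sum to 3 → 0 H
  atom 8 (N): bond orders sum to 2 → 1 H
  atom 10 (O): bond orders sum to 1 → 1 H
Lipinski HBD = 2.

2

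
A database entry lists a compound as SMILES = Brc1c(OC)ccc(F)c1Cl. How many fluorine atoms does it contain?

Scan the SMILES for F atoms (remember two-letter symbols like Cl and Br are single atoms).
Fluorine count: 1.

1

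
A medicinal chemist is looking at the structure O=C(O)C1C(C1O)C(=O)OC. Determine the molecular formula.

C6H8O5

Walk through each heavy atom and fill implicit hydrogens from standard valence (C 4, N 3, O 2, S 2, halogen 1):
  atom 1: O, bond orders sum to 2 (valence 2) → 0 H
  atom 2: C, bond orders sum to 4 (valence 4) → 0 H
  atom 3: O, bond orders sum to 1 (valence 2) → 1 H
  atom 4: C, bond orders sum to 3 (valence 4) → 1 H
  atom 5: C, bond orders sum to 3 (valence 4) → 1 H
  atom 6: C, bond orders sum to 3 (valence 4) → 1 H
  atom 7: O, bond orders sum to 1 (valence 2) → 1 H
  atom 8: C, bond orders sum to 4 (valence 4) → 0 H
  atom 9: O, bond orders sum to 2 (valence 2) → 0 H
  atom 10: O, bond orders sum to 2 (valence 2) → 0 H
  atom 11: C, bond orders sum to 1 (valence 4) → 3 H
Totals → C:6, H:8, O:5.
In Hill order: C6H8O5.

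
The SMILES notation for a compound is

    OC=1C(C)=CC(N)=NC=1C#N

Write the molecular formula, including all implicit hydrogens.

C7H7N3O

Walk through each heavy atom and fill implicit hydrogens from standard valence (C 4, N 3, O 2, S 2, halogen 1):
  atom 1: O, bond orders sum to 1 (valence 2) → 1 H
  atom 2: C, bond orders sum to 4 (valence 4) → 0 H
  atom 3: C, bond orders sum to 4 (valence 4) → 0 H
  atom 4: C, bond orders sum to 1 (valence 4) → 3 H
  atom 5: C, bond orders sum to 3 (valence 4) → 1 H
  atom 6: C, bond orders sum to 4 (valence 4) → 0 H
  atom 7: N, bond orders sum to 1 (valence 3) → 2 H
  atom 8: N, bond orders sum to 3 (valence 3) → 0 H
  atom 9: C, bond orders sum to 4 (valence 4) → 0 H
  atom 10: C, bond orders sum to 4 (valence 4) → 0 H
  atom 11: N, bond orders sum to 3 (valence 3) → 0 H
Totals → C:7, H:7, N:3, O:1.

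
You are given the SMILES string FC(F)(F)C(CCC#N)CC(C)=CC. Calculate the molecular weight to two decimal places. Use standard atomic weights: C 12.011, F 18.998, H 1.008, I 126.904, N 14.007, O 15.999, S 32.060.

205.22 g/mol

First, the molecular formula is C10H14F3N (counting implicit H from valence).
  C: 10 × 12.011 = 120.110
  F: 3 × 18.998 = 56.994
  H: 14 × 1.008 = 14.112
  N: 1 × 14.007 = 14.007
Sum: 10×12.011 + 3×18.998 + 14×1.008 + 1×14.007 = 205.223 → 205.22 g/mol.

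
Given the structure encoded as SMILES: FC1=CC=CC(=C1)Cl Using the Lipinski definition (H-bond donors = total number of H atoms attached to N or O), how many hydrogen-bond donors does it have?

Donors: find every N or O and count the H atoms it carries.
  (no N or O atoms present)
Lipinski HBD = 0.

0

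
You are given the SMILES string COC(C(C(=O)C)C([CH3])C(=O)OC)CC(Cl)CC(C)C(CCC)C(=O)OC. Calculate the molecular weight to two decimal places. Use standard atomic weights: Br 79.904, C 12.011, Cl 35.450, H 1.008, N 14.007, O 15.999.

406.94 g/mol

First, the molecular formula is C20H35ClO6 (counting implicit H from valence).
  C: 20 × 12.011 = 240.220
  Cl: 1 × 35.450 = 35.450
  H: 35 × 1.008 = 35.280
  O: 6 × 15.999 = 95.994
Sum: 20×12.011 + 1×35.450 + 35×1.008 + 6×15.999 = 406.944 → 406.94 g/mol.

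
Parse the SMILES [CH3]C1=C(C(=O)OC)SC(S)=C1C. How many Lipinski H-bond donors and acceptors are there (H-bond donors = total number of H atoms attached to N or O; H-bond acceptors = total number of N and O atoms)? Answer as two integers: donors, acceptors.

Donors: find every N or O and count the H atoms it carries.
  atom 5 (O): bond orders sum to 2 → 0 H
  atom 6 (O): bond orders sum to 2 → 0 H
Lipinski HBD = 0.
Acceptors: N atoms = 0, O atoms = 2 → HBA = 2.

0, 2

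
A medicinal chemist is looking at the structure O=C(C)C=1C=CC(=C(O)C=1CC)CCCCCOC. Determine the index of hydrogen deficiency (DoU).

5

Molecular formula: C16H24O3.
DoU = (2C + 2 + N − H − X) / 2, where X is the halogen count and O/S are ignored.
    = (2·16 + 2 + 0 − 24 − 0) / 2 = 10 / 2 = 5.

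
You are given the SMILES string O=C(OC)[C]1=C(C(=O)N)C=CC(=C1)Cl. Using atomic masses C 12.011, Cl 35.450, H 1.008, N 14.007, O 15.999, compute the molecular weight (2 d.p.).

First, the molecular formula is C9H8ClNO3 (counting implicit H from valence).
  C: 9 × 12.011 = 108.099
  Cl: 1 × 35.450 = 35.450
  H: 8 × 1.008 = 8.064
  N: 1 × 14.007 = 14.007
  O: 3 × 15.999 = 47.997
Sum: 9×12.011 + 1×35.450 + 8×1.008 + 1×14.007 + 3×15.999 = 213.617 → 213.62 g/mol.

213.62 g/mol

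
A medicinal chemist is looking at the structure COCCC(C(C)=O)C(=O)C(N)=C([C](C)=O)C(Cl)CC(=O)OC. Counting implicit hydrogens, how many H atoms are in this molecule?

22

Walk through each heavy atom and fill implicit hydrogens from standard valence (C 4, N 3, O 2, S 2, halogen 1):
  atom 1: C, bond orders sum to 1 (valence 4) → 3 H
  atom 2: O, bond orders sum to 2 (valence 2) → 0 H
  atom 3: C, bond orders sum to 2 (valence 4) → 2 H
  atom 4: C, bond orders sum to 2 (valence 4) → 2 H
  atom 5: C, bond orders sum to 3 (valence 4) → 1 H
  atom 6: C, bond orders sum to 4 (valence 4) → 0 H
  atom 7: C, bond orders sum to 1 (valence 4) → 3 H
  atom 8: O, bond orders sum to 2 (valence 2) → 0 H
  atom 9: C, bond orders sum to 4 (valence 4) → 0 H
  atom 10: O, bond orders sum to 2 (valence 2) → 0 H
  atom 11: C, bond orders sum to 4 (valence 4) → 0 H
  atom 12: N, bond orders sum to 1 (valence 3) → 2 H
  atom 13: C, bond orders sum to 4 (valence 4) → 0 H
  atom 14: C with explicit H count 0
  atom 15: C, bond orders sum to 1 (valence 4) → 3 H
  atom 16: O, bond orders sum to 2 (valence 2) → 0 H
  atom 17: C, bond orders sum to 3 (valence 4) → 1 H
  atom 18: Cl (halogen, monovalent) → 0 H
  atom 19: C, bond orders sum to 2 (valence 4) → 2 H
  atom 20: C, bond orders sum to 4 (valence 4) → 0 H
  atom 21: O, bond orders sum to 2 (valence 2) → 0 H
  atom 22: O, bond orders sum to 2 (valence 2) → 0 H
  atom 23: C, bond orders sum to 1 (valence 4) → 3 H
Total hydrogens: 22.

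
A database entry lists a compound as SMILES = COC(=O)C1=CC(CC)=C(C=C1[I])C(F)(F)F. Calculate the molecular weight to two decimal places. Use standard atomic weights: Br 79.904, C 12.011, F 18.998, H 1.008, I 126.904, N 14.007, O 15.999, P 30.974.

358.10 g/mol

First, the molecular formula is C11H10F3IO2 (counting implicit H from valence).
  C: 11 × 12.011 = 132.121
  F: 3 × 18.998 = 56.994
  H: 10 × 1.008 = 10.080
  I: 1 × 126.904 = 126.904
  O: 2 × 15.999 = 31.998
Sum: 11×12.011 + 3×18.998 + 10×1.008 + 1×126.904 + 2×15.999 = 358.097 → 358.10 g/mol.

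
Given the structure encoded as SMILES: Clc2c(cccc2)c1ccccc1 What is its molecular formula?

C12H9Cl

Walk through each heavy atom and fill implicit hydrogens from standard valence (C 4, N 3, O 2, S 2, halogen 1); for lowercase aromatic atoms, an aromatic c carries 1 H when it has two neighbours and 0 H with three, and aromatic n carries 0 H:
  atom 1: Cl (halogen, monovalent) → 0 H
  atom 2: aromatic c, 3 neighbours → 0 H
  atom 3: aromatic c, 3 neighbours → 0 H
  atom 4: aromatic c, 2 neighbours → 1 H
  atom 5: aromatic c, 2 neighbours → 1 H
  atom 6: aromatic c, 2 neighbours → 1 H
  atom 7: aromatic c, 2 neighbours → 1 H
  atom 8: aromatic c, 3 neighbours → 0 H
  atom 9: aromatic c, 2 neighbours → 1 H
  atom 10: aromatic c, 2 neighbours → 1 H
  atom 11: aromatic c, 2 neighbours → 1 H
  atom 12: aromatic c, 2 neighbours → 1 H
  atom 13: aromatic c, 2 neighbours → 1 H
Totals → C:12, H:9, Cl:1.
In Hill order: C12H9Cl.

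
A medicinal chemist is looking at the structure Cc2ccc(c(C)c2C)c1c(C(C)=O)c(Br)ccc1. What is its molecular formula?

C17H17BrO

Walk through each heavy atom and fill implicit hydrogens from standard valence (C 4, N 3, O 2, S 2, halogen 1); for lowercase aromatic atoms, an aromatic c carries 1 H when it has two neighbours and 0 H with three, and aromatic n carries 0 H:
  atom 1: C, bond orders sum to 1 (valence 4) → 3 H
  atom 2: aromatic c, 3 neighbours → 0 H
  atom 3: aromatic c, 2 neighbours → 1 H
  atom 4: aromatic c, 2 neighbours → 1 H
  atom 5: aromatic c, 3 neighbours → 0 H
  atom 6: aromatic c, 3 neighbours → 0 H
  atom 7: C, bond orders sum to 1 (valence 4) → 3 H
  atom 8: aromatic c, 3 neighbours → 0 H
  atom 9: C, bond orders sum to 1 (valence 4) → 3 H
  atom 10: aromatic c, 3 neighbours → 0 H
  atom 11: aromatic c, 3 neighbours → 0 H
  atom 12: C, bond orders sum to 4 (valence 4) → 0 H
  atom 13: C, bond orders sum to 1 (valence 4) → 3 H
  atom 14: O, bond orders sum to 2 (valence 2) → 0 H
  atom 15: aromatic c, 3 neighbours → 0 H
  atom 16: Br (halogen, monovalent) → 0 H
  atom 17: aromatic c, 2 neighbours → 1 H
  atom 18: aromatic c, 2 neighbours → 1 H
  atom 19: aromatic c, 2 neighbours → 1 H
Totals → C:17, H:17, Br:1, O:1.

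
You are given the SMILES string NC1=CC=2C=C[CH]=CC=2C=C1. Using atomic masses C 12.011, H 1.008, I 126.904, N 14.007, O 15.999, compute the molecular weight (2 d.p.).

First, the molecular formula is C10H9N (counting implicit H from valence).
  C: 10 × 12.011 = 120.110
  H: 9 × 1.008 = 9.072
  N: 1 × 14.007 = 14.007
Sum: 10×12.011 + 9×1.008 + 1×14.007 = 143.189 → 143.19 g/mol.

143.19 g/mol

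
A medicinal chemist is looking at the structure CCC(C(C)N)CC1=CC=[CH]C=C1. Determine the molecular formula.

Walk through each heavy atom and fill implicit hydrogens from standard valence (C 4, N 3, O 2, S 2, halogen 1):
  atom 1: C, bond orders sum to 1 (valence 4) → 3 H
  atom 2: C, bond orders sum to 2 (valence 4) → 2 H
  atom 3: C, bond orders sum to 3 (valence 4) → 1 H
  atom 4: C, bond orders sum to 3 (valence 4) → 1 H
  atom 5: C, bond orders sum to 1 (valence 4) → 3 H
  atom 6: N, bond orders sum to 1 (valence 3) → 2 H
  atom 7: C, bond orders sum to 2 (valence 4) → 2 H
  atom 8: C, bond orders sum to 4 (valence 4) → 0 H
  atom 9: C, bond orders sum to 3 (valence 4) → 1 H
  atom 10: C, bond orders sum to 3 (valence 4) → 1 H
  atom 11: C with explicit H count 1
  atom 12: C, bond orders sum to 3 (valence 4) → 1 H
  atom 13: C, bond orders sum to 3 (valence 4) → 1 H
Totals → C:12, H:19, N:1.
In Hill order: C12H19N.

C12H19N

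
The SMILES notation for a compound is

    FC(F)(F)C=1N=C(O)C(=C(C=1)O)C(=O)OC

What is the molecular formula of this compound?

Walk through each heavy atom and fill implicit hydrogens from standard valence (C 4, N 3, O 2, S 2, halogen 1):
  atom 1: F (halogen, monovalent) → 0 H
  atom 2: C, bond orders sum to 4 (valence 4) → 0 H
  atom 3: F (halogen, monovalent) → 0 H
  atom 4: F (halogen, monovalent) → 0 H
  atom 5: C, bond orders sum to 4 (valence 4) → 0 H
  atom 6: N, bond orders sum to 3 (valence 3) → 0 H
  atom 7: C, bond orders sum to 4 (valence 4) → 0 H
  atom 8: O, bond orders sum to 1 (valence 2) → 1 H
  atom 9: C, bond orders sum to 4 (valence 4) → 0 H
  atom 10: C, bond orders sum to 4 (valence 4) → 0 H
  atom 11: C, bond orders sum to 3 (valence 4) → 1 H
  atom 12: O, bond orders sum to 1 (valence 2) → 1 H
  atom 13: C, bond orders sum to 4 (valence 4) → 0 H
  atom 14: O, bond orders sum to 2 (valence 2) → 0 H
  atom 15: O, bond orders sum to 2 (valence 2) → 0 H
  atom 16: C, bond orders sum to 1 (valence 4) → 3 H
Totals → C:8, H:6, F:3, N:1, O:4.

C8H6F3NO4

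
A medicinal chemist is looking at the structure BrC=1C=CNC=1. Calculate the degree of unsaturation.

3

Degree of unsaturation = (number of rings) + (number of π bonds).
Ring closures in the SMILES: 1.
π bonds: 2 double bonds (each 1 DoU) → 2 DoU from unsaturation.
Total DoU = 1 + 2 = 3.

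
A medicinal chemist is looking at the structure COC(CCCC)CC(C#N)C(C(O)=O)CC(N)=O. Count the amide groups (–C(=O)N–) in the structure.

1

The amide motif appears at heavy-atom position 17 in the SMILES.
Other groups present: 1 carboxylic acid, 1 ether, 1 nitrile.
Amide count: 1.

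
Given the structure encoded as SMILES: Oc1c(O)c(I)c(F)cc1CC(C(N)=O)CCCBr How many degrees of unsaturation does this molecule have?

5

Molecular formula: C12H14BrFINO3.
DoU = (2C + 2 + N − H − X) / 2, where X is the halogen count and O/S are ignored.
    = (2·12 + 2 + 1 − 14 − 3) / 2 = 10 / 2 = 5.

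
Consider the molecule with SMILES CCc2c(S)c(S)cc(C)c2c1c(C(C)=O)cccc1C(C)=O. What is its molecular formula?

Walk through each heavy atom and fill implicit hydrogens from standard valence (C 4, N 3, O 2, S 2, halogen 1); for lowercase aromatic atoms, an aromatic c carries 1 H when it has two neighbours and 0 H with three, and aromatic n carries 0 H:
  atom 1: C, bond orders sum to 1 (valence 4) → 3 H
  atom 2: C, bond orders sum to 2 (valence 4) → 2 H
  atom 3: aromatic c, 3 neighbours → 0 H
  atom 4: aromatic c, 3 neighbours → 0 H
  atom 5: S, bond orders sum to 1 (valence 2) → 1 H
  atom 6: aromatic c, 3 neighbours → 0 H
  atom 7: S, bond orders sum to 1 (valence 2) → 1 H
  atom 8: aromatic c, 2 neighbours → 1 H
  atom 9: aromatic c, 3 neighbours → 0 H
  atom 10: C, bond orders sum to 1 (valence 4) → 3 H
  atom 11: aromatic c, 3 neighbours → 0 H
  atom 12: aromatic c, 3 neighbours → 0 H
  atom 13: aromatic c, 3 neighbours → 0 H
  atom 14: C, bond orders sum to 4 (valence 4) → 0 H
  atom 15: C, bond orders sum to 1 (valence 4) → 3 H
  atom 16: O, bond orders sum to 2 (valence 2) → 0 H
  atom 17: aromatic c, 2 neighbours → 1 H
  atom 18: aromatic c, 2 neighbours → 1 H
  atom 19: aromatic c, 2 neighbours → 1 H
  atom 20: aromatic c, 3 neighbours → 0 H
  atom 21: C, bond orders sum to 4 (valence 4) → 0 H
  atom 22: C, bond orders sum to 1 (valence 4) → 3 H
  atom 23: O, bond orders sum to 2 (valence 2) → 0 H
Totals → C:19, H:20, O:2, S:2.
In Hill order: C19H20O2S2.

C19H20O2S2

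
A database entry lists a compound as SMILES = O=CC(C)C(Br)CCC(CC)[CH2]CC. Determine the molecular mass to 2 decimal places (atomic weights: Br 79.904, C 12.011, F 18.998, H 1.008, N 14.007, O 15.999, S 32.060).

263.22 g/mol

First, the molecular formula is C12H23BrO (counting implicit H from valence).
  Br: 1 × 79.904 = 79.904
  C: 12 × 12.011 = 144.132
  H: 23 × 1.008 = 23.184
  O: 1 × 15.999 = 15.999
Sum: 1×79.904 + 12×12.011 + 23×1.008 + 1×15.999 = 263.219 → 263.22 g/mol.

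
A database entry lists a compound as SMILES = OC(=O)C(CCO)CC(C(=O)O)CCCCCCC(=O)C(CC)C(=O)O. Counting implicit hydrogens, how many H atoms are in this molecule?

Walk through each heavy atom and fill implicit hydrogens from standard valence (C 4, N 3, O 2, S 2, halogen 1):
  atom 1: O, bond orders sum to 1 (valence 2) → 1 H
  atom 2: C, bond orders sum to 4 (valence 4) → 0 H
  atom 3: O, bond orders sum to 2 (valence 2) → 0 H
  atom 4: C, bond orders sum to 3 (valence 4) → 1 H
  atom 5: C, bond orders sum to 2 (valence 4) → 2 H
  atom 6: C, bond orders sum to 2 (valence 4) → 2 H
  atom 7: O, bond orders sum to 1 (valence 2) → 1 H
  atom 8: C, bond orders sum to 2 (valence 4) → 2 H
  atom 9: C, bond orders sum to 3 (valence 4) → 1 H
  atom 10: C, bond orders sum to 4 (valence 4) → 0 H
  atom 11: O, bond orders sum to 2 (valence 2) → 0 H
  atom 12: O, bond orders sum to 1 (valence 2) → 1 H
  atom 13: C, bond orders sum to 2 (valence 4) → 2 H
  atom 14: C, bond orders sum to 2 (valence 4) → 2 H
  atom 15: C, bond orders sum to 2 (valence 4) → 2 H
  atom 16: C, bond orders sum to 2 (valence 4) → 2 H
  atom 17: C, bond orders sum to 2 (valence 4) → 2 H
  atom 18: C, bond orders sum to 2 (valence 4) → 2 H
  atom 19: C, bond orders sum to 4 (valence 4) → 0 H
  atom 20: O, bond orders sum to 2 (valence 2) → 0 H
  atom 21: C, bond orders sum to 3 (valence 4) → 1 H
  atom 22: C, bond orders sum to 2 (valence 4) → 2 H
  atom 23: C, bond orders sum to 1 (valence 4) → 3 H
  atom 24: C, bond orders sum to 4 (valence 4) → 0 H
  atom 25: O, bond orders sum to 2 (valence 2) → 0 H
  atom 26: O, bond orders sum to 1 (valence 2) → 1 H
Total hydrogens: 30.

30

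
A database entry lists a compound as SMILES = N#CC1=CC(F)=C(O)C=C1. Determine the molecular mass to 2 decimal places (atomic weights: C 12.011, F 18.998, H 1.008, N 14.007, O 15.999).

137.11 g/mol

First, the molecular formula is C7H4FNO (counting implicit H from valence).
  C: 7 × 12.011 = 84.077
  F: 1 × 18.998 = 18.998
  H: 4 × 1.008 = 4.032
  N: 1 × 14.007 = 14.007
  O: 1 × 15.999 = 15.999
Sum: 7×12.011 + 1×18.998 + 4×1.008 + 1×14.007 + 1×15.999 = 137.113 → 137.11 g/mol.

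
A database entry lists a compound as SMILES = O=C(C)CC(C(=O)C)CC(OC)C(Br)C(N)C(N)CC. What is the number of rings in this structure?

0

In SMILES, each pair of matching ring-closure digits denotes one ring-closing bond; the number of such bonds equals the number of independent rings.
Ring-closure bonds here: 0.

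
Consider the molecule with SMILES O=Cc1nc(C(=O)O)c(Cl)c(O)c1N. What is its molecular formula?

Walk through each heavy atom and fill implicit hydrogens from standard valence (C 4, N 3, O 2, S 2, halogen 1); for lowercase aromatic atoms, an aromatic c carries 1 H when it has two neighbours and 0 H with three, and aromatic n carries 0 H:
  atom 1: O, bond orders sum to 2 (valence 2) → 0 H
  atom 2: C, bond orders sum to 3 (valence 4) → 1 H
  atom 3: aromatic c, 3 neighbours → 0 H
  atom 4: aromatic n, 2 neighbours → 0 H
  atom 5: aromatic c, 3 neighbours → 0 H
  atom 6: C, bond orders sum to 4 (valence 4) → 0 H
  atom 7: O, bond orders sum to 2 (valence 2) → 0 H
  atom 8: O, bond orders sum to 1 (valence 2) → 1 H
  atom 9: aromatic c, 3 neighbours → 0 H
  atom 10: Cl (halogen, monovalent) → 0 H
  atom 11: aromatic c, 3 neighbours → 0 H
  atom 12: O, bond orders sum to 1 (valence 2) → 1 H
  atom 13: aromatic c, 3 neighbours → 0 H
  atom 14: N, bond orders sum to 1 (valence 3) → 2 H
Totals → C:7, H:5, Cl:1, N:2, O:4.
In Hill order: C7H5ClN2O4.

C7H5ClN2O4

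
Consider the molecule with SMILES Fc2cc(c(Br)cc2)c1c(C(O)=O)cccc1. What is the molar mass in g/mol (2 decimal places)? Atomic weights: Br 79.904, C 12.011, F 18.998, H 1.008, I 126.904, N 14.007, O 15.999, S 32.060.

295.11 g/mol

First, the molecular formula is C13H8BrFO2 (counting implicit H from valence).
  Br: 1 × 79.904 = 79.904
  C: 13 × 12.011 = 156.143
  F: 1 × 18.998 = 18.998
  H: 8 × 1.008 = 8.064
  O: 2 × 15.999 = 31.998
Sum: 1×79.904 + 13×12.011 + 1×18.998 + 8×1.008 + 2×15.999 = 295.107 → 295.11 g/mol.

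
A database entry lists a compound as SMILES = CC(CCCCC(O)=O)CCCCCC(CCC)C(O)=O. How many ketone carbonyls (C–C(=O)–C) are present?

0

Scan the SMILES for the ketone motif — none present.
Groups that are present: 2 carboxylic acid.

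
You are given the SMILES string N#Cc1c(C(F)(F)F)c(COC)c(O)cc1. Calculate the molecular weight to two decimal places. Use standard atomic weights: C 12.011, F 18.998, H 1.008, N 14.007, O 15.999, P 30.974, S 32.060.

231.17 g/mol

First, the molecular formula is C10H8F3NO2 (counting implicit H from valence).
  C: 10 × 12.011 = 120.110
  F: 3 × 18.998 = 56.994
  H: 8 × 1.008 = 8.064
  N: 1 × 14.007 = 14.007
  O: 2 × 15.999 = 31.998
Sum: 10×12.011 + 3×18.998 + 8×1.008 + 1×14.007 + 2×15.999 = 231.173 → 231.17 g/mol.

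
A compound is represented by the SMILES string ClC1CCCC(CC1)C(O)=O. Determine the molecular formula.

Walk through each heavy atom and fill implicit hydrogens from standard valence (C 4, N 3, O 2, S 2, halogen 1):
  atom 1: Cl (halogen, monovalent) → 0 H
  atom 2: C, bond orders sum to 3 (valence 4) → 1 H
  atom 3: C, bond orders sum to 2 (valence 4) → 2 H
  atom 4: C, bond orders sum to 2 (valence 4) → 2 H
  atom 5: C, bond orders sum to 2 (valence 4) → 2 H
  atom 6: C, bond orders sum to 3 (valence 4) → 1 H
  atom 7: C, bond orders sum to 2 (valence 4) → 2 H
  atom 8: C, bond orders sum to 2 (valence 4) → 2 H
  atom 9: C, bond orders sum to 4 (valence 4) → 0 H
  atom 10: O, bond orders sum to 1 (valence 2) → 1 H
  atom 11: O, bond orders sum to 2 (valence 2) → 0 H
Totals → C:8, H:13, Cl:1, O:2.

C8H13ClO2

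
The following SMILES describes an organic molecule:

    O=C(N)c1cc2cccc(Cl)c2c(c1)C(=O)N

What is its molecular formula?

Walk through each heavy atom and fill implicit hydrogens from standard valence (C 4, N 3, O 2, S 2, halogen 1); for lowercase aromatic atoms, an aromatic c carries 1 H when it has two neighbours and 0 H with three, and aromatic n carries 0 H:
  atom 1: O, bond orders sum to 2 (valence 2) → 0 H
  atom 2: C, bond orders sum to 4 (valence 4) → 0 H
  atom 3: N, bond orders sum to 1 (valence 3) → 2 H
  atom 4: aromatic c, 3 neighbours → 0 H
  atom 5: aromatic c, 2 neighbours → 1 H
  atom 6: aromatic c, 3 neighbours → 0 H
  atom 7: aromatic c, 2 neighbours → 1 H
  atom 8: aromatic c, 2 neighbours → 1 H
  atom 9: aromatic c, 2 neighbours → 1 H
  atom 10: aromatic c, 3 neighbours → 0 H
  atom 11: Cl (halogen, monovalent) → 0 H
  atom 12: aromatic c, 3 neighbours → 0 H
  atom 13: aromatic c, 3 neighbours → 0 H
  atom 14: aromatic c, 2 neighbours → 1 H
  atom 15: C, bond orders sum to 4 (valence 4) → 0 H
  atom 16: O, bond orders sum to 2 (valence 2) → 0 H
  atom 17: N, bond orders sum to 1 (valence 3) → 2 H
Totals → C:12, H:9, Cl:1, N:2, O:2.
In Hill order: C12H9ClN2O2.

C12H9ClN2O2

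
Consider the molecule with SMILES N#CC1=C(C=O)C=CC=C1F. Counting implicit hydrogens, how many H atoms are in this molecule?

Walk through each heavy atom and fill implicit hydrogens from standard valence (C 4, N 3, O 2, S 2, halogen 1):
  atom 1: N, bond orders sum to 3 (valence 3) → 0 H
  atom 2: C, bond orders sum to 4 (valence 4) → 0 H
  atom 3: C, bond orders sum to 4 (valence 4) → 0 H
  atom 4: C, bond orders sum to 4 (valence 4) → 0 H
  atom 5: C, bond orders sum to 3 (valence 4) → 1 H
  atom 6: O, bond orders sum to 2 (valence 2) → 0 H
  atom 7: C, bond orders sum to 3 (valence 4) → 1 H
  atom 8: C, bond orders sum to 3 (valence 4) → 1 H
  atom 9: C, bond orders sum to 3 (valence 4) → 1 H
  atom 10: C, bond orders sum to 4 (valence 4) → 0 H
  atom 11: F (halogen, monovalent) → 0 H
Total hydrogens: 4.

4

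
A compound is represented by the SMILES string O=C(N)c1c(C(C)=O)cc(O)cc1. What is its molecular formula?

C9H9NO3

Walk through each heavy atom and fill implicit hydrogens from standard valence (C 4, N 3, O 2, S 2, halogen 1); for lowercase aromatic atoms, an aromatic c carries 1 H when it has two neighbours and 0 H with three, and aromatic n carries 0 H:
  atom 1: O, bond orders sum to 2 (valence 2) → 0 H
  atom 2: C, bond orders sum to 4 (valence 4) → 0 H
  atom 3: N, bond orders sum to 1 (valence 3) → 2 H
  atom 4: aromatic c, 3 neighbours → 0 H
  atom 5: aromatic c, 3 neighbours → 0 H
  atom 6: C, bond orders sum to 4 (valence 4) → 0 H
  atom 7: C, bond orders sum to 1 (valence 4) → 3 H
  atom 8: O, bond orders sum to 2 (valence 2) → 0 H
  atom 9: aromatic c, 2 neighbours → 1 H
  atom 10: aromatic c, 3 neighbours → 0 H
  atom 11: O, bond orders sum to 1 (valence 2) → 1 H
  atom 12: aromatic c, 2 neighbours → 1 H
  atom 13: aromatic c, 2 neighbours → 1 H
Totals → C:9, H:9, N:1, O:3.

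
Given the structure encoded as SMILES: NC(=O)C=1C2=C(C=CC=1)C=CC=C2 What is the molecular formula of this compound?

C11H9NO

Walk through each heavy atom and fill implicit hydrogens from standard valence (C 4, N 3, O 2, S 2, halogen 1):
  atom 1: N, bond orders sum to 1 (valence 3) → 2 H
  atom 2: C, bond orders sum to 4 (valence 4) → 0 H
  atom 3: O, bond orders sum to 2 (valence 2) → 0 H
  atom 4: C, bond orders sum to 4 (valence 4) → 0 H
  atom 5: C, bond orders sum to 4 (valence 4) → 0 H
  atom 6: C, bond orders sum to 4 (valence 4) → 0 H
  atom 7: C, bond orders sum to 3 (valence 4) → 1 H
  atom 8: C, bond orders sum to 3 (valence 4) → 1 H
  atom 9: C, bond orders sum to 3 (valence 4) → 1 H
  atom 10: C, bond orders sum to 3 (valence 4) → 1 H
  atom 11: C, bond orders sum to 3 (valence 4) → 1 H
  atom 12: C, bond orders sum to 3 (valence 4) → 1 H
  atom 13: C, bond orders sum to 3 (valence 4) → 1 H
Totals → C:11, H:9, N:1, O:1.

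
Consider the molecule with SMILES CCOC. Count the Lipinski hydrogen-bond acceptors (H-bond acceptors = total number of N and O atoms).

1

N atoms: 0; O atoms: 1.
Lipinski HBA = 0 + 1 = 1.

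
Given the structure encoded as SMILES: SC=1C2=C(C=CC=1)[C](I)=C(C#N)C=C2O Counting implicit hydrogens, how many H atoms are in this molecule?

Walk through each heavy atom and fill implicit hydrogens from standard valence (C 4, N 3, O 2, S 2, halogen 1):
  atom 1: S, bond orders sum to 1 (valence 2) → 1 H
  atom 2: C, bond orders sum to 4 (valence 4) → 0 H
  atom 3: C, bond orders sum to 4 (valence 4) → 0 H
  atom 4: C, bond orders sum to 4 (valence 4) → 0 H
  atom 5: C, bond orders sum to 3 (valence 4) → 1 H
  atom 6: C, bond orders sum to 3 (valence 4) → 1 H
  atom 7: C, bond orders sum to 3 (valence 4) → 1 H
  atom 8: C with explicit H count 0
  atom 9: I (halogen, monovalent) → 0 H
  atom 10: C, bond orders sum to 4 (valence 4) → 0 H
  atom 11: C, bond orders sum to 4 (valence 4) → 0 H
  atom 12: N, bond orders sum to 3 (valence 3) → 0 H
  atom 13: C, bond orders sum to 3 (valence 4) → 1 H
  atom 14: C, bond orders sum to 4 (valence 4) → 0 H
  atom 15: O, bond orders sum to 1 (valence 2) → 1 H
Total hydrogens: 6.

6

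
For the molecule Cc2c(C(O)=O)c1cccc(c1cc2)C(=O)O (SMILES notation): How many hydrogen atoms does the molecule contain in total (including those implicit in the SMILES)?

10

Walk through each heavy atom and fill implicit hydrogens from standard valence (C 4, N 3, O 2, S 2, halogen 1); for lowercase aromatic atoms, an aromatic c carries 1 H when it has two neighbours and 0 H with three, and aromatic n carries 0 H:
  atom 1: C, bond orders sum to 1 (valence 4) → 3 H
  atom 2: aromatic c, 3 neighbours → 0 H
  atom 3: aromatic c, 3 neighbours → 0 H
  atom 4: C, bond orders sum to 4 (valence 4) → 0 H
  atom 5: O, bond orders sum to 1 (valence 2) → 1 H
  atom 6: O, bond orders sum to 2 (valence 2) → 0 H
  atom 7: aromatic c, 3 neighbours → 0 H
  atom 8: aromatic c, 2 neighbours → 1 H
  atom 9: aromatic c, 2 neighbours → 1 H
  atom 10: aromatic c, 2 neighbours → 1 H
  atom 11: aromatic c, 3 neighbours → 0 H
  atom 12: aromatic c, 3 neighbours → 0 H
  atom 13: aromatic c, 2 neighbours → 1 H
  atom 14: aromatic c, 2 neighbours → 1 H
  atom 15: C, bond orders sum to 4 (valence 4) → 0 H
  atom 16: O, bond orders sum to 2 (valence 2) → 0 H
  atom 17: O, bond orders sum to 1 (valence 2) → 1 H
Total hydrogens: 10.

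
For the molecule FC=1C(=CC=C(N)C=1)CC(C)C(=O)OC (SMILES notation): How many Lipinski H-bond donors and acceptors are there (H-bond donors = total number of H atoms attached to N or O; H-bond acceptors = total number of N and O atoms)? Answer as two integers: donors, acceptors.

2, 3

Donors: find every N or O and count the H atoms it carries.
  atom 7 (N): bond orders sum to 1 → 2 H
  atom 13 (O): bond orders sum to 2 → 0 H
  atom 14 (O): bond orders sum to 2 → 0 H
Lipinski HBD = 2.
Acceptors: N atoms = 1, O atoms = 2 → HBA = 3.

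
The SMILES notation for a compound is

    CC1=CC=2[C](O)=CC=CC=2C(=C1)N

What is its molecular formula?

Walk through each heavy atom and fill implicit hydrogens from standard valence (C 4, N 3, O 2, S 2, halogen 1):
  atom 1: C, bond orders sum to 1 (valence 4) → 3 H
  atom 2: C, bond orders sum to 4 (valence 4) → 0 H
  atom 3: C, bond orders sum to 3 (valence 4) → 1 H
  atom 4: C, bond orders sum to 4 (valence 4) → 0 H
  atom 5: C with explicit H count 0
  atom 6: O, bond orders sum to 1 (valence 2) → 1 H
  atom 7: C, bond orders sum to 3 (valence 4) → 1 H
  atom 8: C, bond orders sum to 3 (valence 4) → 1 H
  atom 9: C, bond orders sum to 3 (valence 4) → 1 H
  atom 10: C, bond orders sum to 4 (valence 4) → 0 H
  atom 11: C, bond orders sum to 4 (valence 4) → 0 H
  atom 12: C, bond orders sum to 3 (valence 4) → 1 H
  atom 13: N, bond orders sum to 1 (valence 3) → 2 H
Totals → C:11, H:11, N:1, O:1.
In Hill order: C11H11NO.

C11H11NO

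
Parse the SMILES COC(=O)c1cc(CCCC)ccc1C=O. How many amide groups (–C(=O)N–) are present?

Scan the SMILES for the amide motif — none present.
Groups that are present: 1 aldehyde, 1 ester.

0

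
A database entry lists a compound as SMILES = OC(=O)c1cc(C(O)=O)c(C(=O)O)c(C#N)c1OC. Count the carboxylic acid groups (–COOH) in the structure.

The carboxylic acid motif appears at heavy-atom positions 2, 7, 11 in the SMILES.
Other groups present: 1 ether, 1 nitrile.
Carboxylic acid count: 3.

3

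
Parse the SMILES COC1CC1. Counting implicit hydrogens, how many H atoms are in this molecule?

8

Walk through each heavy atom and fill implicit hydrogens from standard valence (C 4, N 3, O 2, S 2, halogen 1):
  atom 1: C, bond orders sum to 1 (valence 4) → 3 H
  atom 2: O, bond orders sum to 2 (valence 2) → 0 H
  atom 3: C, bond orders sum to 3 (valence 4) → 1 H
  atom 4: C, bond orders sum to 2 (valence 4) → 2 H
  atom 5: C, bond orders sum to 2 (valence 4) → 2 H
Total hydrogens: 8.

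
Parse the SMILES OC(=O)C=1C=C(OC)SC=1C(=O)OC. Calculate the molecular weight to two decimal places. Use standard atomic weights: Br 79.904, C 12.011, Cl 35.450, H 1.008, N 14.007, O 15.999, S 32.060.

216.21 g/mol

First, the molecular formula is C8H8O5S (counting implicit H from valence).
  C: 8 × 12.011 = 96.088
  H: 8 × 1.008 = 8.064
  O: 5 × 15.999 = 79.995
  S: 1 × 32.060 = 32.060
Sum: 8×12.011 + 8×1.008 + 5×15.999 + 1×32.060 = 216.207 → 216.21 g/mol.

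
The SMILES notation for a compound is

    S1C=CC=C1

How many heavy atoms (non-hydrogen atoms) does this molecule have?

5

Every atom symbol written in the SMILES (organic subset) is one heavy atom; implicit H are not written.
Heavy atoms by element → C:4, S:1.
Total: 5.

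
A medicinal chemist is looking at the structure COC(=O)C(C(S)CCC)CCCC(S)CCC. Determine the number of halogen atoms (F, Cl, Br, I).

Scan the SMILES for the halogen motif — none present.
Groups that are present: 1 ester, 2 thiol.

0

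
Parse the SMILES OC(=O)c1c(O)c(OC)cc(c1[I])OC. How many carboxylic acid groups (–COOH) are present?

1

The carboxylic acid motif appears at heavy-atom position 2 in the SMILES.
Other groups present: 2 ether, 1 hydroxyl.
Carboxylic acid count: 1.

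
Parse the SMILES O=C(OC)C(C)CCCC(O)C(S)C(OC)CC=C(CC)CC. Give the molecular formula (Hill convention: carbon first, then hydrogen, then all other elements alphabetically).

C18H34O4S

Walk through each heavy atom and fill implicit hydrogens from standard valence (C 4, N 3, O 2, S 2, halogen 1):
  atom 1: O, bond orders sum to 2 (valence 2) → 0 H
  atom 2: C, bond orders sum to 4 (valence 4) → 0 H
  atom 3: O, bond orders sum to 2 (valence 2) → 0 H
  atom 4: C, bond orders sum to 1 (valence 4) → 3 H
  atom 5: C, bond orders sum to 3 (valence 4) → 1 H
  atom 6: C, bond orders sum to 1 (valence 4) → 3 H
  atom 7: C, bond orders sum to 2 (valence 4) → 2 H
  atom 8: C, bond orders sum to 2 (valence 4) → 2 H
  atom 9: C, bond orders sum to 2 (valence 4) → 2 H
  atom 10: C, bond orders sum to 3 (valence 4) → 1 H
  atom 11: O, bond orders sum to 1 (valence 2) → 1 H
  atom 12: C, bond orders sum to 3 (valence 4) → 1 H
  atom 13: S, bond orders sum to 1 (valence 2) → 1 H
  atom 14: C, bond orders sum to 3 (valence 4) → 1 H
  atom 15: O, bond orders sum to 2 (valence 2) → 0 H
  atom 16: C, bond orders sum to 1 (valence 4) → 3 H
  atom 17: C, bond orders sum to 2 (valence 4) → 2 H
  atom 18: C, bond orders sum to 3 (valence 4) → 1 H
  atom 19: C, bond orders sum to 4 (valence 4) → 0 H
  atom 20: C, bond orders sum to 2 (valence 4) → 2 H
  atom 21: C, bond orders sum to 1 (valence 4) → 3 H
  atom 22: C, bond orders sum to 2 (valence 4) → 2 H
  atom 23: C, bond orders sum to 1 (valence 4) → 3 H
Totals → C:18, H:34, O:4, S:1.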